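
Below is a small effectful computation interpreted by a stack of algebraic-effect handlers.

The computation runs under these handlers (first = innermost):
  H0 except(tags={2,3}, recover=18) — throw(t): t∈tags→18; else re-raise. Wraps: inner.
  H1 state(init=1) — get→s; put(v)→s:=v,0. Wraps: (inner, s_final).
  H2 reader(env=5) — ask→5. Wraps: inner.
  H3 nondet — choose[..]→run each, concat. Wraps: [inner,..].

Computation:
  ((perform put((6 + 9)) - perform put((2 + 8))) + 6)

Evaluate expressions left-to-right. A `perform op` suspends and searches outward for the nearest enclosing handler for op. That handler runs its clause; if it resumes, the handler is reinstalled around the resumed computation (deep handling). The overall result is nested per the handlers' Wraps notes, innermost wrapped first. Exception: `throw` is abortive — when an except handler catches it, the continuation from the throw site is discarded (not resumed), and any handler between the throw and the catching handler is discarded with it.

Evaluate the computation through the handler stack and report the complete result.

Evaluation trace:
put(15) @ H1 ⇒ s:=15
put(10) @ H1 ⇒ s:=10
H0 returns 6
H1 returns (6, 10)
H2 returns (6, 10)
H3 returns [(6, 10)]
= [(6, 10)]

Answer: [(6, 10)]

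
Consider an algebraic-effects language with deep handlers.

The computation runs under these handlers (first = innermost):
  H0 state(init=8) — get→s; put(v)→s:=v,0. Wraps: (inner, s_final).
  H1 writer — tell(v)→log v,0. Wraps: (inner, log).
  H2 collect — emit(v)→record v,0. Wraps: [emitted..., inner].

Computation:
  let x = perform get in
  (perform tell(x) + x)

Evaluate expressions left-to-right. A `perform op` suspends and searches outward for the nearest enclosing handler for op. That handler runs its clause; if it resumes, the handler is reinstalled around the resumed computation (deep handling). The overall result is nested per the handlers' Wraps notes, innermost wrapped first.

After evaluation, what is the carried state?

Answer: 8

Working:
get @ H0 ⇒ 8
tell(8) @ H1 ⇒ log+=8
H0 returns (8, 8)
H1 returns ((8, 8), (8))
H2 returns [((8, 8), (8))]
= [((8, 8), (8))]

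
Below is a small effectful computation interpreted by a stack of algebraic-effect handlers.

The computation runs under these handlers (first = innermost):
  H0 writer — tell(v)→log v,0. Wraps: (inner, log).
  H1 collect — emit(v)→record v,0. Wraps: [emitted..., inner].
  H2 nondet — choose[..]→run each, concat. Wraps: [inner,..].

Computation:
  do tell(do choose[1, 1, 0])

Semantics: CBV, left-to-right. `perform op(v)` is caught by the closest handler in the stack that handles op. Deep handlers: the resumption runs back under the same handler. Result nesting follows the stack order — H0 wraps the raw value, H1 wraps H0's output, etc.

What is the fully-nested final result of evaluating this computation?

Answer: [[(0, (1))], [(0, (1))], [(0, (0))]]

Evaluation trace:
choose[1, 1, 0] @ H2
  branch[0] choose=1:
    tell(1) @ H0 ⇒ log+=1
    H0 returns (0, (1))
    H1 returns [(0, (1))]
    H2 returns [[(0, (1))]]
  branch[1] choose=1:
    tell(1) @ H0 ⇒ log+=1
    H0 returns (0, (1))
    H1 returns [(0, (1))]
    H2 returns [[(0, (1))]]
  branch[2] choose=0:
    tell(0) @ H0 ⇒ log+=0
    H0 returns (0, (0))
    H1 returns [(0, (0))]
    H2 returns [[(0, (0))]]
= [[(0, (1))], [(0, (1))], [(0, (0))]]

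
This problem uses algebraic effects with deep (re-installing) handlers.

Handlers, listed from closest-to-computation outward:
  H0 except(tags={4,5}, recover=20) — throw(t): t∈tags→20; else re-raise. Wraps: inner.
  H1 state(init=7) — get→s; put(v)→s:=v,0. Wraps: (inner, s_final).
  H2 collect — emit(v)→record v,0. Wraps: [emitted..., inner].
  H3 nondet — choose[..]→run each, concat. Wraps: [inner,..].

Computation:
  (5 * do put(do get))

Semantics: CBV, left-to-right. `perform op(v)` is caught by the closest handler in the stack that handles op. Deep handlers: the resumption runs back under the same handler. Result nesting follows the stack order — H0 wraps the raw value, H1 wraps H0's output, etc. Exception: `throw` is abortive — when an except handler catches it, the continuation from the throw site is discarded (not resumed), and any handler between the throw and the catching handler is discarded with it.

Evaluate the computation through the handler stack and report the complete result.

Answer: [[(0, 7)]]

Working:
get @ H1 ⇒ 7
put(7) @ H1 ⇒ s:=7
H0 returns 0
H1 returns (0, 7)
H2 returns [(0, 7)]
H3 returns [[(0, 7)]]
= [[(0, 7)]]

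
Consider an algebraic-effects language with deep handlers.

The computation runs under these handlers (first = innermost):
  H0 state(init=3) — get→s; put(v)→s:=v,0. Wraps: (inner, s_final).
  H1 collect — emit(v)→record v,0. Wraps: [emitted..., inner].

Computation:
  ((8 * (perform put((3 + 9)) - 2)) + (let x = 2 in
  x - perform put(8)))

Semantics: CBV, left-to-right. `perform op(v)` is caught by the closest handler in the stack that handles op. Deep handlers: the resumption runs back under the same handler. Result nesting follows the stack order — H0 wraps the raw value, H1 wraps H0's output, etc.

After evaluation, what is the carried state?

Answer: 8

Step-by-step:
put(12) @ H0 ⇒ s:=12
put(8) @ H0 ⇒ s:=8
H0 returns (-14, 8)
H1 returns [(-14, 8)]
= [(-14, 8)]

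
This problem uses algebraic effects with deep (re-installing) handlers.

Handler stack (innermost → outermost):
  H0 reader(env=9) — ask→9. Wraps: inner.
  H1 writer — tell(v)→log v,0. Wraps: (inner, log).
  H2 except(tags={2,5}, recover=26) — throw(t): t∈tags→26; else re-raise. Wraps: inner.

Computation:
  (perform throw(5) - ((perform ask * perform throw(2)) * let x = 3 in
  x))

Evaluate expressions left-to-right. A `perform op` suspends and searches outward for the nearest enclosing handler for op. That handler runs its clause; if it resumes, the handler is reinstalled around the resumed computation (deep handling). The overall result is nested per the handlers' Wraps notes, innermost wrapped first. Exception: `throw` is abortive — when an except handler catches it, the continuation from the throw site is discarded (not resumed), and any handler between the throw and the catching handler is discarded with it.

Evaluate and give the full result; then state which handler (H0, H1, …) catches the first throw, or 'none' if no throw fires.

Answer: 26 ; first throw caught by: H2

Step-by-step:
throw(5) @ H2 caught ⇒ 26
= 26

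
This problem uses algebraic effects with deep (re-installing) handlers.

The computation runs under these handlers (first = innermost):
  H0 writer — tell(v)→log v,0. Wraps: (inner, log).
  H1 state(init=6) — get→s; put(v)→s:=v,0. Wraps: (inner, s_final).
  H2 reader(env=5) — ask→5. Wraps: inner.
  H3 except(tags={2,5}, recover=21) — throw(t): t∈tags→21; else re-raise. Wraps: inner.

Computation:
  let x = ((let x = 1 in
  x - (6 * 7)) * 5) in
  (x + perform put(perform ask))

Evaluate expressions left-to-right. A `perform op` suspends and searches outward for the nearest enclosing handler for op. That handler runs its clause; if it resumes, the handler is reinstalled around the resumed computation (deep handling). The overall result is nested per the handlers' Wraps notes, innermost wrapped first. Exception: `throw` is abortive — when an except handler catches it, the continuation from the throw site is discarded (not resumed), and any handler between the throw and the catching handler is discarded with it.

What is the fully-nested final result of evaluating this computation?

Evaluation trace:
ask @ H2 ⇒ 5
put(5) @ H1 ⇒ s:=5
H0 returns (-205, ())
H1 returns ((-205, ()), 5)
H2 returns ((-205, ()), 5)
H3 returns ((-205, ()), 5)
= ((-205, ()), 5)

Answer: ((-205, ()), 5)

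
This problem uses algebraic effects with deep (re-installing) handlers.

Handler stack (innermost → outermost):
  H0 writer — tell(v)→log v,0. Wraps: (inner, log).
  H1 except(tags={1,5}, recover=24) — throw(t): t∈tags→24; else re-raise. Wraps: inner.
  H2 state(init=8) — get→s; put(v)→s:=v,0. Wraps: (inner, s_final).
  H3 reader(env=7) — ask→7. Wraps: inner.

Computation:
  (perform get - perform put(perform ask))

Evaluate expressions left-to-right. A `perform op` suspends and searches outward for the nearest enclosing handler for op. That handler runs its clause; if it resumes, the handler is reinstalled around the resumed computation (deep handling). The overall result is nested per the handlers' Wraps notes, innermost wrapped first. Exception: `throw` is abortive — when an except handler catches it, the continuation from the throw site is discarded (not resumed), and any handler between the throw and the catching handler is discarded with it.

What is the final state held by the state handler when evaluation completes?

Working:
get @ H2 ⇒ 8
ask @ H3 ⇒ 7
put(7) @ H2 ⇒ s:=7
H0 returns (8, ())
H1 returns (8, ())
H2 returns ((8, ()), 7)
H3 returns ((8, ()), 7)
= ((8, ()), 7)

Answer: 7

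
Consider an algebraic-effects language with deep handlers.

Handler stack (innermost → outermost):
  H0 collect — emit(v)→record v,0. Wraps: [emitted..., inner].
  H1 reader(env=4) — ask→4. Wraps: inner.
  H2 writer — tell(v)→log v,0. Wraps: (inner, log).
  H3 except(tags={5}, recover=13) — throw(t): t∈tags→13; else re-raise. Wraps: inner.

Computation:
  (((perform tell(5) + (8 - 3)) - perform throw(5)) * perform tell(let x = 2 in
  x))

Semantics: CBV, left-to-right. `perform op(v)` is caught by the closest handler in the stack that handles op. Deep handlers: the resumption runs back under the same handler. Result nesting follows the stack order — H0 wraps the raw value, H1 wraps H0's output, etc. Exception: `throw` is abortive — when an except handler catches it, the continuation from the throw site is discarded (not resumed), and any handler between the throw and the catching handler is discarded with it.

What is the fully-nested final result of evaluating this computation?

Working:
tell(5) @ H2 ⇒ log+=5
throw(5) @ H3 caught ⇒ 13
= 13

Answer: 13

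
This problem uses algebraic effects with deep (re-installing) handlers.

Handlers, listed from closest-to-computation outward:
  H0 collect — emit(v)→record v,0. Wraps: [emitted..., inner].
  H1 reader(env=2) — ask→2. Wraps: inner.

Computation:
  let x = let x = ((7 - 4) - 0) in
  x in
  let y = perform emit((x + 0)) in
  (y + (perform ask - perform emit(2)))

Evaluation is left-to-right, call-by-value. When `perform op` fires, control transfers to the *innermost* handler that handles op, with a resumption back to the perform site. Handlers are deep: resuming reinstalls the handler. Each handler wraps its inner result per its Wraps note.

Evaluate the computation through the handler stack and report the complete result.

Working:
emit(3) @ H0 ⇒ out+=3
ask @ H1 ⇒ 2
emit(2) @ H0 ⇒ out+=2
H0 returns [3, 2, 2]
H1 returns [3, 2, 2]
= [3, 2, 2]

Answer: [3, 2, 2]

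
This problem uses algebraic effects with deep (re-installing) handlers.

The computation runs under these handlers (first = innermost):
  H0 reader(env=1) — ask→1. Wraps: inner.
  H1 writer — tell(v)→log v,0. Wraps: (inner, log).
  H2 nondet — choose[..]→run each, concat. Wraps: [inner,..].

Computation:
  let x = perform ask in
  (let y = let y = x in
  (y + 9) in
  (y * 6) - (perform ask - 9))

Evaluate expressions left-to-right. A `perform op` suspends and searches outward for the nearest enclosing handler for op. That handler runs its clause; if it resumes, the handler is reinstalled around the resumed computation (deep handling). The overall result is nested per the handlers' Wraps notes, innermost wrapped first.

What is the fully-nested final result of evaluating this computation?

Step-by-step:
ask @ H0 ⇒ 1
ask @ H0 ⇒ 1
H0 returns 68
H1 returns (68, ())
H2 returns [(68, ())]
= [(68, ())]

Answer: [(68, ())]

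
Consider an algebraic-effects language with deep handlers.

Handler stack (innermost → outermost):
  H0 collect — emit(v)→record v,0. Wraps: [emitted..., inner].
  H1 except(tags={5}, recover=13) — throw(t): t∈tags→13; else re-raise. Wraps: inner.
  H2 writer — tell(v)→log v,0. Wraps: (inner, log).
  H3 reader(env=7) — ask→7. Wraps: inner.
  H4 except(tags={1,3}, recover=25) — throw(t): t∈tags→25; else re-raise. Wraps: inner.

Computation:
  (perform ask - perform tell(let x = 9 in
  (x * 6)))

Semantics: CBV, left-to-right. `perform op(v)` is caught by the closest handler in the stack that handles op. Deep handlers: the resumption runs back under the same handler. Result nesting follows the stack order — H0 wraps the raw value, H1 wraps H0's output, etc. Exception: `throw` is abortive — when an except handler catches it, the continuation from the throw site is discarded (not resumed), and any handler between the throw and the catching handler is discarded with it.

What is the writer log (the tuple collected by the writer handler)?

Answer: (54)

Step-by-step:
ask @ H3 ⇒ 7
tell(54) @ H2 ⇒ log+=54
H0 returns [7]
H1 returns [7]
H2 returns ([7], (54))
H3 returns ([7], (54))
H4 returns ([7], (54))
= ([7], (54))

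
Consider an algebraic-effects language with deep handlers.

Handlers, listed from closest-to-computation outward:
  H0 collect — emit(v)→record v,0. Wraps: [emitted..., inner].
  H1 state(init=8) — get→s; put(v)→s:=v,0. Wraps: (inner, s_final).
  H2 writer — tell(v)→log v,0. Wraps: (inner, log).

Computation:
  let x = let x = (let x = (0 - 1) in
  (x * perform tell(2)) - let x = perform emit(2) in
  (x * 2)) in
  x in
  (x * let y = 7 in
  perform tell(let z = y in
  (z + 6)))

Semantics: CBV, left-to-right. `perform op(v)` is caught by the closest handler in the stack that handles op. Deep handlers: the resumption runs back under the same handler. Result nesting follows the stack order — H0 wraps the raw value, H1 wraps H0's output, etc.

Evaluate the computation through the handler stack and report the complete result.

Answer: (([2, 0], 8), (2, 13))

Evaluation trace:
tell(2) @ H2 ⇒ log+=2
emit(2) @ H0 ⇒ out+=2
tell(13) @ H2 ⇒ log+=13
H0 returns [2, 0]
H1 returns ([2, 0], 8)
H2 returns (([2, 0], 8), (2, 13))
= (([2, 0], 8), (2, 13))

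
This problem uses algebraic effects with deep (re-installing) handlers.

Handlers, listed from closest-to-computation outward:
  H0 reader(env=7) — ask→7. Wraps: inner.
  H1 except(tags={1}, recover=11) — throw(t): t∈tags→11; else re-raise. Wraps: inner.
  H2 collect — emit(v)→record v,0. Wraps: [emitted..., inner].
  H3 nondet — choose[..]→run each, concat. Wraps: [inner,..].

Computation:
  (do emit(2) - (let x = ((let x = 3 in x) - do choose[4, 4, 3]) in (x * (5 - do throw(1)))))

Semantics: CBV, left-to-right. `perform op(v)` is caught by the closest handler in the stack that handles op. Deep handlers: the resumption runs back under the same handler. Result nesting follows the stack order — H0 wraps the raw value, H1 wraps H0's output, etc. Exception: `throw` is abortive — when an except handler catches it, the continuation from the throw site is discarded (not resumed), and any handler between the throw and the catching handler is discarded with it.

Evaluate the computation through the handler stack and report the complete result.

Working:
emit(2) @ H2 ⇒ out+=2
choose[4, 4, 3] @ H3
  branch[0] choose=4:
    throw(1) @ H1 caught ⇒ 11
    H2 returns [2, 11]
    H3 returns [[2, 11]]
  branch[1] choose=4:
    throw(1) @ H1 caught ⇒ 11
    H2 returns [2, 11]
    H3 returns [[2, 11]]
  branch[2] choose=3:
    throw(1) @ H1 caught ⇒ 11
    H2 returns [2, 11]
    H3 returns [[2, 11]]
= [[2, 11], [2, 11], [2, 11]]

Answer: [[2, 11], [2, 11], [2, 11]]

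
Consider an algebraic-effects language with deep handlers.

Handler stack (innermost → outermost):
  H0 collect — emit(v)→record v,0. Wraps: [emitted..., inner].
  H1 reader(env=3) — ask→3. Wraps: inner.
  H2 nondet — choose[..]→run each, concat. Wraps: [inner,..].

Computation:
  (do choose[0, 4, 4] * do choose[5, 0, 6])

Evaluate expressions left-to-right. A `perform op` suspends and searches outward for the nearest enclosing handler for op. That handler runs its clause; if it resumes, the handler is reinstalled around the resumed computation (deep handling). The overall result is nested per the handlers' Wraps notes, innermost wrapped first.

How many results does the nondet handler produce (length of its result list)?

Working:
choose[0, 4, 4] @ H2
  branch[0] choose=0:
    choose[5, 0, 6] @ H2
      branch[0] choose=5:
        H0 returns [0]
        H1 returns [0]
        H2 returns [[0]]
      branch[1] choose=0:
        H0 returns [0]
        H1 returns [0]
        H2 returns [[0]]
      branch[2] choose=6:
        H0 returns [0]
        H1 returns [0]
        H2 returns [[0]]
  branch[1] choose=4:
    choose[5, 0, 6] @ H2
      branch[0] choose=5:
        H0 returns [20]
        H1 returns [20]
        H2 returns [[20]]
      branch[1] choose=0:
        H0 returns [0]
        H1 returns [0]
        H2 returns [[0]]
      branch[2] choose=6:
        H0 returns [24]
        H1 returns [24]
        H2 returns [[24]]
  branch[2] choose=4:
    choose[5, 0, 6] @ H2
      branch[0] choose=5:
        H0 returns [20]
        H1 returns [20]
        H2 returns [[20]]
      branch[1] choose=0:
        H0 returns [0]
        H1 returns [0]
        H2 returns [[0]]
      branch[2] choose=6:
        H0 returns [24]
        H1 returns [24]
        H2 returns [[24]]
= [[0], [0], [0], [20], [0], [24], [20], [0], [24]]

Answer: 9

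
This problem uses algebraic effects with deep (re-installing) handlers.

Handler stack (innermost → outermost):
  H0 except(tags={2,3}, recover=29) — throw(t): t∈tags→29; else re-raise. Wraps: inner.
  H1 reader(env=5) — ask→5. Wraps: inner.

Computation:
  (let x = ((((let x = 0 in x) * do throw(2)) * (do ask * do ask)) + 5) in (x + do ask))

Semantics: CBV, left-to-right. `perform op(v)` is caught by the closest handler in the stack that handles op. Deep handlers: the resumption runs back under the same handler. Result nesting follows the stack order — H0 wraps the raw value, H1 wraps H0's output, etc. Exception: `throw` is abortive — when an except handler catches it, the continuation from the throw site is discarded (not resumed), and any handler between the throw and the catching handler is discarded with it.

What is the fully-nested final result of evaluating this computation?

Working:
throw(2) @ H0 caught ⇒ 29
H1 returns 29
= 29

Answer: 29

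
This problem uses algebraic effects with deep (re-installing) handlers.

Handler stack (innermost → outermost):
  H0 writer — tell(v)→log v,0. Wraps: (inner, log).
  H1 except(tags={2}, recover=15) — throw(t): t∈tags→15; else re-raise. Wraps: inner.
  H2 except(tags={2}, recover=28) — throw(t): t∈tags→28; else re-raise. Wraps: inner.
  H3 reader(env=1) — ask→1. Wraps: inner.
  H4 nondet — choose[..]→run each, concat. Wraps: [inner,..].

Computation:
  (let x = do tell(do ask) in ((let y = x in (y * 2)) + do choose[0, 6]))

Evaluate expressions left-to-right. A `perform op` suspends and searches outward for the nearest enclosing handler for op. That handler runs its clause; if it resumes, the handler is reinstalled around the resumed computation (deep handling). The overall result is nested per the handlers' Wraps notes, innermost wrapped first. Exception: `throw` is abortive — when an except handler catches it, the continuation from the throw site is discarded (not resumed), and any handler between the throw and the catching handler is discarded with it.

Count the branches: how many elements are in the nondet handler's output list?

Working:
ask @ H3 ⇒ 1
tell(1) @ H0 ⇒ log+=1
choose[0, 6] @ H4
  branch[0] choose=0:
    H0 returns (0, (1))
    H1 returns (0, (1))
    H2 returns (0, (1))
    H3 returns (0, (1))
    H4 returns [(0, (1))]
  branch[1] choose=6:
    H0 returns (6, (1))
    H1 returns (6, (1))
    H2 returns (6, (1))
    H3 returns (6, (1))
    H4 returns [(6, (1))]
= [(0, (1)), (6, (1))]

Answer: 2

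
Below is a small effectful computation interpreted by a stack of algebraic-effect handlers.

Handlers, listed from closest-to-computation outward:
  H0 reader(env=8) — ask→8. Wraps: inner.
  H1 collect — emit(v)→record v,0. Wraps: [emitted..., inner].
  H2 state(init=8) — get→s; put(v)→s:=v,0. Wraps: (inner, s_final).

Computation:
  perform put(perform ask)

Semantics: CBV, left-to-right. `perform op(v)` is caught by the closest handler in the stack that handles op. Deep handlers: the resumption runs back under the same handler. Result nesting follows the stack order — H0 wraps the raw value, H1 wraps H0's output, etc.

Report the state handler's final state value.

Answer: 8

Step-by-step:
ask @ H0 ⇒ 8
put(8) @ H2 ⇒ s:=8
H0 returns 0
H1 returns [0]
H2 returns ([0], 8)
= ([0], 8)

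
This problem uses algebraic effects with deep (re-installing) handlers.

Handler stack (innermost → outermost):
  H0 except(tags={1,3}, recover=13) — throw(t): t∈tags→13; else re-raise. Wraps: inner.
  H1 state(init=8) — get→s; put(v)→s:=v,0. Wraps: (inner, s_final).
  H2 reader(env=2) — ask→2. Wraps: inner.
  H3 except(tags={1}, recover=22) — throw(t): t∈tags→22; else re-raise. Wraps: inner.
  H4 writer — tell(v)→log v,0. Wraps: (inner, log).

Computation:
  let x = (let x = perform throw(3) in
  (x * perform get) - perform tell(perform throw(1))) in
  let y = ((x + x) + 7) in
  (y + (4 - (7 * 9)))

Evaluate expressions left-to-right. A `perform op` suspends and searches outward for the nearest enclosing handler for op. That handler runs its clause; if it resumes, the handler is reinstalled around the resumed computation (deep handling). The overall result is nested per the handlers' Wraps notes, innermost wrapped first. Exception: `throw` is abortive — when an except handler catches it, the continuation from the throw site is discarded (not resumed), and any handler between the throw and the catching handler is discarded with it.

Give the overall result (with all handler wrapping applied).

Step-by-step:
throw(3) @ H0 caught ⇒ 13
H1 returns (13, 8)
H2 returns (13, 8)
H3 returns (13, 8)
H4 returns ((13, 8), ())
= ((13, 8), ())

Answer: ((13, 8), ())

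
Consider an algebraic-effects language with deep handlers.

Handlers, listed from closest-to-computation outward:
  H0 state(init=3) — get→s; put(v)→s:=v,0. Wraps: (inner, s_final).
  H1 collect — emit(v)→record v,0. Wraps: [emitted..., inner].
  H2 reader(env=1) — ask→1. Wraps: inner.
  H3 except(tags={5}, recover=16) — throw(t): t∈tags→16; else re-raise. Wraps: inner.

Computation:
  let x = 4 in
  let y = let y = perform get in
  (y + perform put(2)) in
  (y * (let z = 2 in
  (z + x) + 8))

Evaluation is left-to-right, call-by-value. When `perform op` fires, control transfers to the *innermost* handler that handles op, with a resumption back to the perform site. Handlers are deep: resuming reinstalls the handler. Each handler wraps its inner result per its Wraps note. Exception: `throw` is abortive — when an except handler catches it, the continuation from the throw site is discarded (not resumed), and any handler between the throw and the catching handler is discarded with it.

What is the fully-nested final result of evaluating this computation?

Answer: [(42, 2)]

Step-by-step:
get @ H0 ⇒ 3
put(2) @ H0 ⇒ s:=2
H0 returns (42, 2)
H1 returns [(42, 2)]
H2 returns [(42, 2)]
H3 returns [(42, 2)]
= [(42, 2)]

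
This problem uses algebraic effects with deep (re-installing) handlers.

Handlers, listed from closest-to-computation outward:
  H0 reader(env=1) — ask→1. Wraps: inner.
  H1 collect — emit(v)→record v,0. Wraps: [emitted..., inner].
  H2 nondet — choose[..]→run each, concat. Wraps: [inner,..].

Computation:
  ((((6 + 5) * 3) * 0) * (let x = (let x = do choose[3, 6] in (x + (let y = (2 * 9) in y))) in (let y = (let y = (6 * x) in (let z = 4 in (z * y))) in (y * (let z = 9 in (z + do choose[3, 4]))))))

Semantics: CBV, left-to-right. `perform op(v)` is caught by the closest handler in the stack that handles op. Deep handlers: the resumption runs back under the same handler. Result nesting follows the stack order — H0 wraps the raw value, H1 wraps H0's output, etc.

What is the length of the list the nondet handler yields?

Step-by-step:
choose[3, 6] @ H2
  branch[0] choose=3:
    choose[3, 4] @ H2
      branch[0] choose=3:
        H0 returns 0
        H1 returns [0]
        H2 returns [[0]]
      branch[1] choose=4:
        H0 returns 0
        H1 returns [0]
        H2 returns [[0]]
  branch[1] choose=6:
    choose[3, 4] @ H2
      branch[0] choose=3:
        H0 returns 0
        H1 returns [0]
        H2 returns [[0]]
      branch[1] choose=4:
        H0 returns 0
        H1 returns [0]
        H2 returns [[0]]
= [[0], [0], [0], [0]]

Answer: 4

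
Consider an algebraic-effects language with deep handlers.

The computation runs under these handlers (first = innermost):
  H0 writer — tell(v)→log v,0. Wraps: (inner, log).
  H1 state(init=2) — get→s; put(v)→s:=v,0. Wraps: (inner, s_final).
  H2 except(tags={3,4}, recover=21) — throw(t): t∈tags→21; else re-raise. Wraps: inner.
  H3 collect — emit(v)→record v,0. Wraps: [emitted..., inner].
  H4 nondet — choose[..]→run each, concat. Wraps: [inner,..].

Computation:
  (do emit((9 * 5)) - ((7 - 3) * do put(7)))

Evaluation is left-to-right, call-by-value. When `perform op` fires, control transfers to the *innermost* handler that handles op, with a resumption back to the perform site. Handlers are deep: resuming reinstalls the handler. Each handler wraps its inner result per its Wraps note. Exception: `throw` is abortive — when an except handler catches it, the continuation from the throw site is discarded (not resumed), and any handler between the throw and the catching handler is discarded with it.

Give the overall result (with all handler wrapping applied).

Step-by-step:
emit(45) @ H3 ⇒ out+=45
put(7) @ H1 ⇒ s:=7
H0 returns (0, ())
H1 returns ((0, ()), 7)
H2 returns ((0, ()), 7)
H3 returns [45, ((0, ()), 7)]
H4 returns [[45, ((0, ()), 7)]]
= [[45, ((0, ()), 7)]]

Answer: [[45, ((0, ()), 7)]]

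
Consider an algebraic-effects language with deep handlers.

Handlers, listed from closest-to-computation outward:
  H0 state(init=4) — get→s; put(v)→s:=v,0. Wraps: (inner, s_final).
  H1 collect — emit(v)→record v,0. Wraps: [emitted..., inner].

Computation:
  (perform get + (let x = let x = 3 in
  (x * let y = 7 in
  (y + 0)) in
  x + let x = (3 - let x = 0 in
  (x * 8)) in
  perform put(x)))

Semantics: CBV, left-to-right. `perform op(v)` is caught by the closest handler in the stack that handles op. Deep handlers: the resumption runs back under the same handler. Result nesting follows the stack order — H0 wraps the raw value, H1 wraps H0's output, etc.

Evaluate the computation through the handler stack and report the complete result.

Step-by-step:
get @ H0 ⇒ 4
put(3) @ H0 ⇒ s:=3
H0 returns (25, 3)
H1 returns [(25, 3)]
= [(25, 3)]

Answer: [(25, 3)]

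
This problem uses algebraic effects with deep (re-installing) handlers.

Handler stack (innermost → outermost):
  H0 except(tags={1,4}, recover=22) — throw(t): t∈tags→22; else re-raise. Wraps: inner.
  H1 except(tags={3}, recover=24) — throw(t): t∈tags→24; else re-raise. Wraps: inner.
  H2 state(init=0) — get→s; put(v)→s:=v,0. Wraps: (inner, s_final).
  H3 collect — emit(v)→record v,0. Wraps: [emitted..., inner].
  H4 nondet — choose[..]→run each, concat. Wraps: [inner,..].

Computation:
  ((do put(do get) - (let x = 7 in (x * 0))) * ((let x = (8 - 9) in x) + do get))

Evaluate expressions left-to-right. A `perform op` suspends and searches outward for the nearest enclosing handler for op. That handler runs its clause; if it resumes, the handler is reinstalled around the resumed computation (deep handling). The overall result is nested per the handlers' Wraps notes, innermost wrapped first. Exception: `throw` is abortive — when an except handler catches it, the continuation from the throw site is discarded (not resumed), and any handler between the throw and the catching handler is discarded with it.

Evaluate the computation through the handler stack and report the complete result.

Step-by-step:
get @ H2 ⇒ 0
put(0) @ H2 ⇒ s:=0
get @ H2 ⇒ 0
H0 returns 0
H1 returns 0
H2 returns (0, 0)
H3 returns [(0, 0)]
H4 returns [[(0, 0)]]
= [[(0, 0)]]

Answer: [[(0, 0)]]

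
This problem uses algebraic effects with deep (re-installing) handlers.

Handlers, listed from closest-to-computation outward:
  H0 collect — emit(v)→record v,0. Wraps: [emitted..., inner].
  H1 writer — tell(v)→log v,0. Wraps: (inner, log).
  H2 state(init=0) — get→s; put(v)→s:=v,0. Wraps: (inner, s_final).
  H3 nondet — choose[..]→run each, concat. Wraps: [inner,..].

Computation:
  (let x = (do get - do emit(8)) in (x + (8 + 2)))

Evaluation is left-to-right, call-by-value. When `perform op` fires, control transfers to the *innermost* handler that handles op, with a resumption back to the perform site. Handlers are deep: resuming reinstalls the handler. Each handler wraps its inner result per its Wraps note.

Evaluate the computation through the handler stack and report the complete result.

Answer: [(([8, 10], ()), 0)]

Evaluation trace:
get @ H2 ⇒ 0
emit(8) @ H0 ⇒ out+=8
H0 returns [8, 10]
H1 returns ([8, 10], ())
H2 returns (([8, 10], ()), 0)
H3 returns [(([8, 10], ()), 0)]
= [(([8, 10], ()), 0)]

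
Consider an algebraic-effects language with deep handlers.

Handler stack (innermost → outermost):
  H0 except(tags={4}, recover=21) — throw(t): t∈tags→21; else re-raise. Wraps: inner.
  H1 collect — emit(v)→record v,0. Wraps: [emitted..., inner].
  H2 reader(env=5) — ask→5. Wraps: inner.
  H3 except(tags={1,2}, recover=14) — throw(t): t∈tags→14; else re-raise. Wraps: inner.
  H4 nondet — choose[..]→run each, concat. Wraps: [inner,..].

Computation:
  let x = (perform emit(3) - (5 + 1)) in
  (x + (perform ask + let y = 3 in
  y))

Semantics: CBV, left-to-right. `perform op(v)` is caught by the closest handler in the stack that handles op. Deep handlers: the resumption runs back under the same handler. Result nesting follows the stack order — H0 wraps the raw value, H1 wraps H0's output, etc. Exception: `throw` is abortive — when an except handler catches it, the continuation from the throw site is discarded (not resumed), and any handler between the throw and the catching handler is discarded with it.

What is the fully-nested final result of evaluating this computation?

Answer: [[3, 2]]

Evaluation trace:
emit(3) @ H1 ⇒ out+=3
ask @ H2 ⇒ 5
H0 returns 2
H1 returns [3, 2]
H2 returns [3, 2]
H3 returns [3, 2]
H4 returns [[3, 2]]
= [[3, 2]]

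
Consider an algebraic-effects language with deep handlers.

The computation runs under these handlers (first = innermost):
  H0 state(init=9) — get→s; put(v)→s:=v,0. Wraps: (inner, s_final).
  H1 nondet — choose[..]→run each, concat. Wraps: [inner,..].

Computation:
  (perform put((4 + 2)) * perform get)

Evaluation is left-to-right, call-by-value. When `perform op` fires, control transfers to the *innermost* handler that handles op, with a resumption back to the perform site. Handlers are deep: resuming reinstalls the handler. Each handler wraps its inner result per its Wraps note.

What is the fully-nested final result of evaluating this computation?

Working:
put(6) @ H0 ⇒ s:=6
get @ H0 ⇒ 6
H0 returns (0, 6)
H1 returns [(0, 6)]
= [(0, 6)]

Answer: [(0, 6)]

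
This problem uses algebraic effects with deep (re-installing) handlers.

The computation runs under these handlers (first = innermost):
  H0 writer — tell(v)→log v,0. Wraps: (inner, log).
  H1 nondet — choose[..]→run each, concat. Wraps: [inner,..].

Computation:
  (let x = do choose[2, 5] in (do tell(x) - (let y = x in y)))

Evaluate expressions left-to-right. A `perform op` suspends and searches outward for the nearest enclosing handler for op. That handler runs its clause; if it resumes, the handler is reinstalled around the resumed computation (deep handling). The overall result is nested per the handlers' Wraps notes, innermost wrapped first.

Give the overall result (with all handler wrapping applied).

Answer: [(-2, (2)), (-5, (5))]

Step-by-step:
choose[2, 5] @ H1
  branch[0] choose=2:
    tell(2) @ H0 ⇒ log+=2
    H0 returns (-2, (2))
    H1 returns [(-2, (2))]
  branch[1] choose=5:
    tell(5) @ H0 ⇒ log+=5
    H0 returns (-5, (5))
    H1 returns [(-5, (5))]
= [(-2, (2)), (-5, (5))]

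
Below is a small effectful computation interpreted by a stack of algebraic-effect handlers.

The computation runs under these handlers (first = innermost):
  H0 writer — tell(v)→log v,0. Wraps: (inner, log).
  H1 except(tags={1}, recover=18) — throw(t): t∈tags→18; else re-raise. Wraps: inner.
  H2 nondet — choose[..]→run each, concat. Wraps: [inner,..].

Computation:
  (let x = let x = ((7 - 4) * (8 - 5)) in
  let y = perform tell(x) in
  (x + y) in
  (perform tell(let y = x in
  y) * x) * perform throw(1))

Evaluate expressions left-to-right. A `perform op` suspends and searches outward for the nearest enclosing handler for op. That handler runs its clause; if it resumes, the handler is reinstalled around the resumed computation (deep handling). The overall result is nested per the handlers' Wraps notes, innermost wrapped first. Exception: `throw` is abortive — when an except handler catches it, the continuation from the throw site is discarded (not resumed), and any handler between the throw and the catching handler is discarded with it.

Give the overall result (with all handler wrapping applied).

Answer: [18]

Evaluation trace:
tell(9) @ H0 ⇒ log+=9
tell(9) @ H0 ⇒ log+=9
throw(1) @ H1 caught ⇒ 18
H2 returns [18]
= [18]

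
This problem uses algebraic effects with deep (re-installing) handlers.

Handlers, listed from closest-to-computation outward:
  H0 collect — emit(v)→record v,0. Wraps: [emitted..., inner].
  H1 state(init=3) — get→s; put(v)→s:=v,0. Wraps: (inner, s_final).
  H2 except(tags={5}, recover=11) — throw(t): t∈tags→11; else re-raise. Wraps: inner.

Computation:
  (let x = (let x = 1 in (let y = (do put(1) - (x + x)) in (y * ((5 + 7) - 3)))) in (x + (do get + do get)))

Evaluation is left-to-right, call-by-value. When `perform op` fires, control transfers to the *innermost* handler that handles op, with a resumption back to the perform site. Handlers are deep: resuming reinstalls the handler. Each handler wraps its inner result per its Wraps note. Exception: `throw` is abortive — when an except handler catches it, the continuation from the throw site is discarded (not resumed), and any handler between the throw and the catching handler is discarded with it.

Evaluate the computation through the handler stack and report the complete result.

Step-by-step:
put(1) @ H1 ⇒ s:=1
get @ H1 ⇒ 1
get @ H1 ⇒ 1
H0 returns [-16]
H1 returns ([-16], 1)
H2 returns ([-16], 1)
= ([-16], 1)

Answer: ([-16], 1)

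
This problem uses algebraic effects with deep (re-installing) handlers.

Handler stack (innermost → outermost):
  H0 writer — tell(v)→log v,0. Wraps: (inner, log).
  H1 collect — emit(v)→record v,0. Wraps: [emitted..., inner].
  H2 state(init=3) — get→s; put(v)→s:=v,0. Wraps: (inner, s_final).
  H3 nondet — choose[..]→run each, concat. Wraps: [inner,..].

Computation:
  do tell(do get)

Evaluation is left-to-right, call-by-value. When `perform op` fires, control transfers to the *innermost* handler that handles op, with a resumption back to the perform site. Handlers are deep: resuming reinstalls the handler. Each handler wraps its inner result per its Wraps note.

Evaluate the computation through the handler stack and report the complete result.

Answer: [([(0, (3))], 3)]

Working:
get @ H2 ⇒ 3
tell(3) @ H0 ⇒ log+=3
H0 returns (0, (3))
H1 returns [(0, (3))]
H2 returns ([(0, (3))], 3)
H3 returns [([(0, (3))], 3)]
= [([(0, (3))], 3)]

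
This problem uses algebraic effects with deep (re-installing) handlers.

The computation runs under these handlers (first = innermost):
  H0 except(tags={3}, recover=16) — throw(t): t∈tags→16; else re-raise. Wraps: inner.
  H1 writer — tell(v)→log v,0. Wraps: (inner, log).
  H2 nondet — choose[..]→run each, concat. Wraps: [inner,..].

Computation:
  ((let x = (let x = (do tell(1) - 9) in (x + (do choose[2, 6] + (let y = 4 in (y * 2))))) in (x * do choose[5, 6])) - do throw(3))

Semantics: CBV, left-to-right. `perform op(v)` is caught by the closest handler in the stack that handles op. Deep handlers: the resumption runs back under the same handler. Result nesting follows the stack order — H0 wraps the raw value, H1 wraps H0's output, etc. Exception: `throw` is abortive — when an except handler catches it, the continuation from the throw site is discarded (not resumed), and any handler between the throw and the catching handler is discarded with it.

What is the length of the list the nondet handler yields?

Answer: 4

Working:
tell(1) @ H1 ⇒ log+=1
choose[2, 6] @ H2
  branch[0] choose=2:
    choose[5, 6] @ H2
      branch[0] choose=5:
        throw(3) @ H0 caught ⇒ 16
        H1 returns (16, (1))
        H2 returns [(16, (1))]
      branch[1] choose=6:
        throw(3) @ H0 caught ⇒ 16
        H1 returns (16, (1))
        H2 returns [(16, (1))]
  branch[1] choose=6:
    choose[5, 6] @ H2
      branch[0] choose=5:
        throw(3) @ H0 caught ⇒ 16
        H1 returns (16, (1))
        H2 returns [(16, (1))]
      branch[1] choose=6:
        throw(3) @ H0 caught ⇒ 16
        H1 returns (16, (1))
        H2 returns [(16, (1))]
= [(16, (1)), (16, (1)), (16, (1)), (16, (1))]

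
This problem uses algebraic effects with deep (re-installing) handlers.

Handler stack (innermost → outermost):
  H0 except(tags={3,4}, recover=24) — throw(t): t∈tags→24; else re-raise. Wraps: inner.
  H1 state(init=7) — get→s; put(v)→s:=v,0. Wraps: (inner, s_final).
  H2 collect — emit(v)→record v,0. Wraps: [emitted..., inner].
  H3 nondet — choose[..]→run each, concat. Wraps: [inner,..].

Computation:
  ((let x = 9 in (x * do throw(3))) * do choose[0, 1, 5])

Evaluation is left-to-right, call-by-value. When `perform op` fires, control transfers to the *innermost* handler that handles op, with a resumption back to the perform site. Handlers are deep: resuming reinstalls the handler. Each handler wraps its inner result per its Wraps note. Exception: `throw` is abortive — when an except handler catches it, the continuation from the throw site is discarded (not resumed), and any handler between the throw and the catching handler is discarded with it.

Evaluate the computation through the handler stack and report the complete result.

Evaluation trace:
throw(3) @ H0 caught ⇒ 24
H1 returns (24, 7)
H2 returns [(24, 7)]
H3 returns [[(24, 7)]]
= [[(24, 7)]]

Answer: [[(24, 7)]]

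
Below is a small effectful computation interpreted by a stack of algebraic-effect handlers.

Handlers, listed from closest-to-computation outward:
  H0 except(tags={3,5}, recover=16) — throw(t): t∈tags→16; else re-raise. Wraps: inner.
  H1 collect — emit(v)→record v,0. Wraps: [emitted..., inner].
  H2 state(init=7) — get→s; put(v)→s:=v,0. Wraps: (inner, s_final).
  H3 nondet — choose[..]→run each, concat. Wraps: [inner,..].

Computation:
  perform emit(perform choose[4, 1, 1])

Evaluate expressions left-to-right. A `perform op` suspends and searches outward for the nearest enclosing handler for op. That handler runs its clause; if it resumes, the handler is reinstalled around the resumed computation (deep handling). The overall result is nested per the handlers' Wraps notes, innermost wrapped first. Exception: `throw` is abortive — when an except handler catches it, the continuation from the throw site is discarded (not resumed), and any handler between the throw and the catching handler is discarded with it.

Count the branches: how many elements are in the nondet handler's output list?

Answer: 3

Step-by-step:
choose[4, 1, 1] @ H3
  branch[0] choose=4:
    emit(4) @ H1 ⇒ out+=4
    H0 returns 0
    H1 returns [4, 0]
    H2 returns ([4, 0], 7)
    H3 returns [([4, 0], 7)]
  branch[1] choose=1:
    emit(1) @ H1 ⇒ out+=1
    H0 returns 0
    H1 returns [1, 0]
    H2 returns ([1, 0], 7)
    H3 returns [([1, 0], 7)]
  branch[2] choose=1:
    emit(1) @ H1 ⇒ out+=1
    H0 returns 0
    H1 returns [1, 0]
    H2 returns ([1, 0], 7)
    H3 returns [([1, 0], 7)]
= [([4, 0], 7), ([1, 0], 7), ([1, 0], 7)]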